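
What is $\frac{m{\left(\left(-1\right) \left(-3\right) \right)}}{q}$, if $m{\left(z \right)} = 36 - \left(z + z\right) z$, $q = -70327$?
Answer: $- \frac{18}{70327} \approx -0.00025595$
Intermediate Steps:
$m{\left(z \right)} = 36 - 2 z^{2}$ ($m{\left(z \right)} = 36 - 2 z z = 36 - 2 z^{2}$)
$\frac{m{\left(\left(-1\right) \left(-3\right) \right)}}{q} = \frac{36 - 2 \left(\left(-1\right) \left(-3\right)\right)^{2}}{-70327} = \left(36 - 2 \cdot 3^{2}\right) \left(- \frac{1}{70327}\right) = \left(36 - 18\right) \left(- \frac{1}{70327}\right) = 18 \left(- \frac{1}{70327}\right) = - \frac{18}{70327}$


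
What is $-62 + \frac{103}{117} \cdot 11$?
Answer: $- \frac{6121}{117} \approx -52.316$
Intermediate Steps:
$-62 + \frac{103}{117} \cdot 11 = -62 + \frac{1133}{117} = - \frac{6121}{117}$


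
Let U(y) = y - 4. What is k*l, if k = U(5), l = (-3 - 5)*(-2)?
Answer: 16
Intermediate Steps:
U(y) = -4 + y
l = 16 (l = -8*(-2) = 16)
k = 1 (k = -4 + 5 = 1)
k*l = 1*16 = 16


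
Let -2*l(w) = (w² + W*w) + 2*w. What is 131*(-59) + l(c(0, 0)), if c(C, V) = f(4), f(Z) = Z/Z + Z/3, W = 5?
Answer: -69659/9 ≈ -7739.9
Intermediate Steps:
f(Z) = 1 + Z/3 (f(Z) = 1 + Z*(⅓) = 1 + Z/3)
c(C, V) = 7/3 (c(C, V) = 1 + (⅓)*4 = 1 + 4/3 = 7/3)
l(w) = -7*w/2 - w²/2 (l(w) = -((w² + 5*w) + 2*w)/2 = -(w² + 7*w)/2 = -7*w/2 - w²/2)
131*(-59) + l(c(0, 0)) = 131*(-59) - ½*7/3*(7 + 7/3) = -7729 - ½*7/3*28/3 = -7729 - 98/9 = -69659/9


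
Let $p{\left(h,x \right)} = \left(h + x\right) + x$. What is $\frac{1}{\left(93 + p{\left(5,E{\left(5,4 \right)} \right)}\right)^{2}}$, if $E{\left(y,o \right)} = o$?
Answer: $\frac{1}{11236} \approx 8.9 \cdot 10^{-5}$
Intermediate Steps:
$p{\left(h,x \right)} = h + 2 x$
$\frac{1}{\left(93 + p{\left(5,E{\left(5,4 \right)} \right)}\right)^{2}} = \frac{1}{\left(93 + \left(5 + 2 \cdot 4\right)\right)^{2}} = \frac{1}{\left(93 + \left(5 + 8\right)\right)^{2}} = \frac{1}{\left(93 + 13\right)^{2}} = \frac{1}{106^{2}} = \frac{1}{11236}$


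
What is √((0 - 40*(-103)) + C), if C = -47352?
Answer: 4*I*√2702 ≈ 207.92*I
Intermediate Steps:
√((0 - 40*(-103)) + C) = √((0 - 40*(-103)) - 47352) = √((0 + 4120) - 47352) = √(4120 - 47352) = √(-43232) = 4*I*√2702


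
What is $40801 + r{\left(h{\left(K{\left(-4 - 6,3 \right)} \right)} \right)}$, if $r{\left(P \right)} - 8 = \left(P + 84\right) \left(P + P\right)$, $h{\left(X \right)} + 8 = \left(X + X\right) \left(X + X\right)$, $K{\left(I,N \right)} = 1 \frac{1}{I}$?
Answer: $\frac{24749027}{625} \approx 39598.0$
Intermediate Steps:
$K{\left(I,N \right)} = \frac{1}{I}$
$h{\left(X \right)} = -8 + 4 X^{2}$ ($h{\left(X \right)} = -8 + \left(X + X\right) \left(X + X\right) = -8 + 2 X 2 X = -8 + 4 X^{2}$)
$r{\left(P \right)} = 8 + 2 P \left(84 + P\right)$ ($r{\left(P \right)} = 8 + \left(P + 84\right) \left(P + P\right) = 8 + \left(84 + P\right) 2 P = 8 + 2 P \left(84 + P\right)$)
$40801 + r{\left(h{\left(K{\left(-4 - 6,3 \right)} \right)} \right)} = 40801 + \left(8 + 2 \left(-8 + 4 \left(\frac{1}{-4 - 6}\right)^{2}\right)^{2} + 168 \left(-8 + 4 \left(\frac{1}{-4 - 6}\right)^{2}\right)\right) = 40801 + \left(8 + 2 \left(-8 + 4 \left(\frac{1}{-10}\right)^{2}\right)^{2} + 168 \left(-8 + 4 \left(\frac{1}{-10}\right)^{2}\right)\right) = 40801 + \left(8 + 2 \left(-8 + 4 \left(- \frac{1}{10}\right)^{2}\right)^{2} + 168 \left(-8 + 4 \left(- \frac{1}{10}\right)^{2}\right)\right) = 40801 + \left(8 + 2 \left(-8 + 4 \cdot \frac{1}{100}\right)^{2} + 168 \left(-8 + 4 \cdot \frac{1}{100}\right)\right) = 40801 + \left(8 + 2 \left(-8 + \frac{1}{25}\right)^{2} + 168 \left(-8 + \frac{1}{25}\right)\right) = 40801 + \left(8 + 2 \left(- \frac{199}{25}\right)^{2} + 168 \left(- \frac{199}{25}\right)\right) = 40801 + \left(8 + 2 \cdot \frac{39601}{625} - \frac{33432}{25}\right) = 40801 + \left(8 + \frac{79202}{625} - \frac{33432}{25}\right) = 40801 - \frac{751598}{625} = \frac{24749027}{625}$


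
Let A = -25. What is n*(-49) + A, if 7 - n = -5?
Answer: -613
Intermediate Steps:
n = 12 (n = 7 - 1*(-5) = 7 + 5 = 12)
n*(-49) + A = 12*(-49) - 25 = -588 - 25 = -613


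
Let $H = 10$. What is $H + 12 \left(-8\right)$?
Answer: $-86$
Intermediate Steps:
$H + 12 \left(-8\right) = 10 + 12 \left(-8\right) = 10 - 96 = -86$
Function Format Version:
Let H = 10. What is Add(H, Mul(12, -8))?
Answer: -86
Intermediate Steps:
Add(H, Mul(12, -8)) = Add(10, Mul(12, -8)) = Add(10, -96) = -86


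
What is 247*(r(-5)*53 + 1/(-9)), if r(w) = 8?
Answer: 942305/9 ≈ 1.0470e+5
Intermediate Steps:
247*(r(-5)*53 + 1/(-9)) = 247*(8*53 + 1/(-9)) = 247*(424 - ⅑) = 247*(3815/9) = 942305/9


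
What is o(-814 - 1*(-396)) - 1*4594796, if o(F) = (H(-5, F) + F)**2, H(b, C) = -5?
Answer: -4415867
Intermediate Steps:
o(F) = (-5 + F)**2
o(-814 - 1*(-396)) - 1*4594796 = (-5 + (-814 - 1*(-396)))**2 - 1*4594796 = (-5 + (-814 + 396))**2 - 4594796 = (-5 - 418)**2 - 4594796 = (-423)**2 - 4594796 = 178929 - 4594796 = -4415867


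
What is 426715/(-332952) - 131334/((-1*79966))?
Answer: 4802613139/13312419816 ≈ 0.36076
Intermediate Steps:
426715/(-332952) - 131334/((-1*79966)) = 426715*(-1/332952) - 131334/(-79966) = -426715/332952 - 131334*(-1/79966) = -426715/332952 + 65667/39983 = 4802613139/13312419816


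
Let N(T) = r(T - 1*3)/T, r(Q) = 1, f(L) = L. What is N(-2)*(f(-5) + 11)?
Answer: -3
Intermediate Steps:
N(T) = 1/T
N(-2)*(f(-5) + 11) = (-5 + 11)/(-2) = -½*6 = -3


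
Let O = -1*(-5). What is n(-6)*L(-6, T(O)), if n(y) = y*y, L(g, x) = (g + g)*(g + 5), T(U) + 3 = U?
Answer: 432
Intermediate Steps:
O = 5
T(U) = -3 + U
L(g, x) = 2*g*(5 + g) (L(g, x) = (2*g)*(5 + g) = 2*g*(5 + g))
n(y) = y²
n(-6)*L(-6, T(O)) = (-6)²*(2*(-6)*(5 - 6)) = 36*(2*(-6)*(-1)) = 36*12 = 432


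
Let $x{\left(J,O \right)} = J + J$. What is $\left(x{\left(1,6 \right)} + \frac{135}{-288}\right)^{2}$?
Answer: $\frac{2401}{1024} \approx 2.3447$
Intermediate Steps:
$x{\left(J,O \right)} = 2 J$
$\left(x{\left(1,6 \right)} + \frac{135}{-288}\right)^{2} = \left(2 \cdot 1 + \frac{135}{-288}\right)^{2} = \left(2 + 135 \left(- \frac{1}{288}\right)\right)^{2} = \left(2 - \frac{15}{32}\right)^{2} = \left(\frac{49}{32}\right)^{2} = \frac{2401}{1024}$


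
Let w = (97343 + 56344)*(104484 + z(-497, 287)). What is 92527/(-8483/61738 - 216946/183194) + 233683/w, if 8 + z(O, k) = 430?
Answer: -8436061721823402648908609/120499738671162085350 ≈ -70009.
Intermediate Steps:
z(O, k) = 422 (z(O, k) = -8 + 430 = 422)
w = 16122688422 (w = (97343 + 56344)*(104484 + 422) = 153687*104906 = 16122688422)
92527/(-8483/61738 - 216946/183194) + 233683/w = 92527/(-8483/61738 - 216946/183194) + 233683/16122688422 = 92527/(-8483*1/61738 - 216946*1/183194) + 233683*(1/16122688422) = 92527/(-8483/61738 - 108473/91597) + 233683/16122688422 = 92527/(-7473923425/5655015586) + 233683/16122688422 = 92527*(-5655015586/7473923425) + 233683/16122688422 = -523241627125822/7473923425 + 233683/16122688422 = -8436061721823402648908609/120499738671162085350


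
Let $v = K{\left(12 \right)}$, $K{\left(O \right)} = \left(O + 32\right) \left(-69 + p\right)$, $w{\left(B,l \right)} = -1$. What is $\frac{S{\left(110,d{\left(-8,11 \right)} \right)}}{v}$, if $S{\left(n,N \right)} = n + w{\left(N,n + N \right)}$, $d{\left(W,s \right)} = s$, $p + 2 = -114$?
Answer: $- \frac{109}{8140} \approx -0.013391$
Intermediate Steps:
$p = -116$ ($p = -2 - 114 = -116$)
$K{\left(O \right)} = -5920 - 185 O$ ($K{\left(O \right)} = \left(O + 32\right) \left(-69 - 116\right) = \left(32 + O\right) \left(-185\right) = -5920 - 185 O$)
$S{\left(n,N \right)} = -1 + n$ ($S{\left(n,N \right)} = n - 1 = -1 + n$)
$v = -8140$ ($v = -5920 - 2220 = -8140$)
$\frac{S{\left(110,d{\left(-8,11 \right)} \right)}}{v} = \frac{-1 + 110}{-8140} = 109 \left(- \frac{1}{8140}\right) = - \frac{109}{8140}$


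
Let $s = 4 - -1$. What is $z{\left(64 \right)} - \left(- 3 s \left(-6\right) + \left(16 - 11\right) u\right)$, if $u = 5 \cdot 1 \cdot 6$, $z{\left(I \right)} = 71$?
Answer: $-169$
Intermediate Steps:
$u = 30$ ($u = 5 \cdot 6 = 30$)
$s = 5$ ($s = 4 + 1 = 5$)
$z{\left(64 \right)} - \left(- 3 s \left(-6\right) + \left(16 - 11\right) u\right) = 71 - \left(\left(-3\right) 5 \left(-6\right) + \left(16 - 11\right) 30\right) = 71 - \left(\left(-15\right) \left(-6\right) + 5 \cdot 30\right) = 71 - \left(90 + 150\right) = 71 - 240 = -169$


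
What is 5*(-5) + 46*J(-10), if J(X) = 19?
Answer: 849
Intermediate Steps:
5*(-5) + 46*J(-10) = 5*(-5) + 46*19 = -25 + 874 = 849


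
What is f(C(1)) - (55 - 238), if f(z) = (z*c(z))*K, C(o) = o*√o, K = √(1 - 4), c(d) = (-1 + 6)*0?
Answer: 183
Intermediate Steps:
c(d) = 0 (c(d) = 5*0 = 0)
K = I*√3 (K = √(-3) = I*√3 ≈ 1.732*I)
C(o) = o^(3/2)
f(z) = 0 (f(z) = (z*0)*(I*√3) = 0*(I*√3) = 0)
f(C(1)) - (55 - 238) = 0 - (55 - 238) = 0 - 1*(-183) = 0 + 183 = 183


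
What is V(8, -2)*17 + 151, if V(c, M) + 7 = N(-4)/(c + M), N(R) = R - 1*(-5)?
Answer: 209/6 ≈ 34.833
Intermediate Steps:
N(R) = 5 + R (N(R) = R + 5 = 5 + R)
V(c, M) = -7 + 1/(M + c) (V(c, M) = -7 + (5 - 4)/(c + M) = -7 + 1/(M + c))
V(8, -2)*17 + 151 = ((1 - 7*(-2) - 7*8)/(-2 + 8))*17 + 151 = ((1 + 14 - 56)/6)*17 + 151 = ((⅙)*(-41))*17 + 151 = -41/6*17 + 151 = -697/6 + 151 = 209/6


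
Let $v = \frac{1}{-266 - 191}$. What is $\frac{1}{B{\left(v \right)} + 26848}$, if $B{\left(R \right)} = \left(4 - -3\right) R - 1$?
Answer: $\frac{457}{12269072} \approx 3.7248 \cdot 10^{-5}$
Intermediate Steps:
$v = - \frac{1}{457}$ ($v = \frac{1}{-457} = - \frac{1}{457} \approx -0.0021882$)
$B{\left(R \right)} = -1 + 7 R$ ($B{\left(R \right)} = \left(4 + 3\right) R - 1 = 7 R - 1 = -1 + 7 R$)
$\frac{1}{B{\left(v \right)} + 26848} = \frac{1}{\left(-1 + 7 \left(- \frac{1}{457}\right)\right) + 26848} = \frac{1}{\left(-1 - \frac{7}{457}\right) + 26848} = \frac{1}{- \frac{464}{457} + 26848} = \frac{1}{\frac{12269072}{457}} = \frac{457}{12269072}$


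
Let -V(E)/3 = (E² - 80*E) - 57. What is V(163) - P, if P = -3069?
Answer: -37347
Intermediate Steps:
V(E) = 171 - 3*E² + 240*E (V(E) = -3*((E² - 80*E) - 57) = -3*(-57 + E² - 80*E) = 171 - 3*E² + 240*E)
V(163) - P = (171 - 3*163² + 240*163) - 1*(-3069) = (171 - 3*26569 + 39120) + 3069 = (171 - 79707 + 39120) + 3069 = -40416 + 3069 = -37347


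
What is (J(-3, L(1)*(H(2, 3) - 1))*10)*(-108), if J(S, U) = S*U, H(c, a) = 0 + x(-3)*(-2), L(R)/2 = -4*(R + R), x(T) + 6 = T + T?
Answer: -1192320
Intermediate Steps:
x(T) = -6 + 2*T (x(T) = -6 + (T + T) = -6 + 2*T)
L(R) = -16*R (L(R) = 2*(-4*(R + R)) = 2*(-8*R) = -16*R)
H(c, a) = 24 (H(c, a) = 0 + (-6 + 2*(-3))*(-2) = 0 + (-6 - 6)*(-2) = 0 - 12*(-2) = 0 + 24 = 24)
(J(-3, L(1)*(H(2, 3) - 1))*10)*(-108) = (-3*(-16*1)*(24 - 1)*10)*(-108) = (-(-48)*23*10)*(-108) = (-3*(-368)*10)*(-108) = (1104*10)*(-108) = 11040*(-108) = -1192320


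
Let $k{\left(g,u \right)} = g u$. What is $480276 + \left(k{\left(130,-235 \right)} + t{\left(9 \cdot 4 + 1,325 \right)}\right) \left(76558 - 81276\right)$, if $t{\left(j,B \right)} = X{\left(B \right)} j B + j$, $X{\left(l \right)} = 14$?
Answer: $-649834690$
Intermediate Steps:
$t{\left(j,B \right)} = j + 14 B j$ ($t{\left(j,B \right)} = 14 j B + j = 14 B j + j = j + 14 B j$)
$480276 + \left(k{\left(130,-235 \right)} + t{\left(9 \cdot 4 + 1,325 \right)}\right) \left(76558 - 81276\right) = 480276 + \left(130 \left(-235\right) + \left(9 \cdot 4 + 1\right) \left(1 + 14 \cdot 325\right)\right) \left(76558 - 81276\right) = 480276 + \left(-30550 + \left(36 + 1\right) \left(1 + 4550\right)\right) \left(-4718\right) = 480276 + \left(-30550 + 37 \cdot 4551\right) \left(-4718\right) = 480276 + \left(-30550 + 168387\right) \left(-4718\right) = 480276 + 137837 \left(-4718\right) = 480276 - 650314966 = -649834690$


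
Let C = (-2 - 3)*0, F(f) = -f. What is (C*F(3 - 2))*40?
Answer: 0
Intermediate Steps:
C = 0 (C = -5*0 = 0)
(C*F(3 - 2))*40 = (0*(-(3 - 2)))*40 = (0*(-1*1))*40 = (0*(-1))*40 = 0*40 = 0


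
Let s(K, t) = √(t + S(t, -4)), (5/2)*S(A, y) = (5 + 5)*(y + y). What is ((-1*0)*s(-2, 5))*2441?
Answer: 0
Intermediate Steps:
S(A, y) = 8*y (S(A, y) = 2*((5 + 5)*(y + y))/5 = 2*(10*(2*y))/5 = 2*(20*y)/5 = 8*y)
s(K, t) = √(-32 + t) (s(K, t) = √(t + 8*(-4)) = √(t - 32) = √(-32 + t))
((-1*0)*s(-2, 5))*2441 = ((-1*0)*√(-32 + 5))*2441 = (0*√(-27))*2441 = (0*(3*I*√3))*2441 = 0*2441 = 0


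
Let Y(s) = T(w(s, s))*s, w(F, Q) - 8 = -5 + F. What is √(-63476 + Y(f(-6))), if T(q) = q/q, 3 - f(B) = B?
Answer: I*√63467 ≈ 251.93*I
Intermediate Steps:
f(B) = 3 - B
w(F, Q) = 3 + F (w(F, Q) = 8 + (-5 + F) = 3 + F)
T(q) = 1
Y(s) = s (Y(s) = 1*s = s)
√(-63476 + Y(f(-6))) = √(-63476 + (3 - 1*(-6))) = √(-63476 + (3 + 6)) = √(-63476 + 9) = √(-63467) = I*√63467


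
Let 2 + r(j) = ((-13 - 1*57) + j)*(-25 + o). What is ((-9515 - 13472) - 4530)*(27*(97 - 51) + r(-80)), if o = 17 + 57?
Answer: 168128870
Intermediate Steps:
o = 74
r(j) = -3432 + 49*j (r(j) = -2 + ((-13 - 1*57) + j)*(-25 + 74) = -2 + ((-13 - 57) + j)*49 = -2 + (-70 + j)*49 = -2 + (-3430 + 49*j) = -3432 + 49*j)
((-9515 - 13472) - 4530)*(27*(97 - 51) + r(-80)) = ((-9515 - 13472) - 4530)*(27*(97 - 51) + (-3432 + 49*(-80))) = (-22987 - 4530)*(27*46 + (-3432 - 3920)) = -27517*(1242 - 7352) = -27517*(-6110) = 168128870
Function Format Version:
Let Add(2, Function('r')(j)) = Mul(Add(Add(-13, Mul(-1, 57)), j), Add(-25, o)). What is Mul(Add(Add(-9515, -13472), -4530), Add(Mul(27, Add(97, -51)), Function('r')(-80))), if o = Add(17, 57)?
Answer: 168128870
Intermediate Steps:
o = 74
Function('r')(j) = Add(-3432, Mul(49, j)) (Function('r')(j) = Add(-2, Mul(Add(Add(-13, Mul(-1, 57)), j), Add(-25, 74))) = Add(-2, Mul(Add(Add(-13, -57), j), 49)) = Add(-2, Mul(Add(-70, j), 49)) = Add(-2, Add(-3430, Mul(49, j))) = Add(-3432, Mul(49, j)))
Mul(Add(Add(-9515, -13472), -4530), Add(Mul(27, Add(97, -51)), Function('r')(-80))) = Mul(Add(Add(-9515, -13472), -4530), Add(Mul(27, Add(97, -51)), Add(-3432, Mul(49, -80)))) = Mul(Add(-22987, -4530), Add(Mul(27, 46), Add(-3432, -3920))) = Mul(-27517, Add(1242, -7352)) = Mul(-27517, -6110) = 168128870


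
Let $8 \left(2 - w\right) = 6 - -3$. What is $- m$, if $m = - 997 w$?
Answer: $\frac{6979}{8} \approx 872.38$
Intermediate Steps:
$w = \frac{7}{8}$ ($w = 2 - \frac{6 - -3}{8} = 2 - \frac{6 + 3}{8} = 2 - \frac{9}{8} = \frac{7}{8} \approx 0.875$)
$m = - \frac{6979}{8}$ ($m = \left(-997\right) \frac{7}{8} = - \frac{6979}{8} \approx -872.38$)
$- m = \left(-1\right) \left(- \frac{6979}{8}\right) = \frac{6979}{8}$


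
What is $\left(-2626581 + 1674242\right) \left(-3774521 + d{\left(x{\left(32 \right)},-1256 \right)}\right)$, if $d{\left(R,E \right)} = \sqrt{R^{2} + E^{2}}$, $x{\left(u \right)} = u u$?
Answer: $3594623554619 - 7618712 \sqrt{41033} \approx 3.5931 \cdot 10^{12}$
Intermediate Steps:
$x{\left(u \right)} = u^{2}$
$d{\left(R,E \right)} = \sqrt{E^{2} + R^{2}}$
$\left(-2626581 + 1674242\right) \left(-3774521 + d{\left(x{\left(32 \right)},-1256 \right)}\right) = \left(-2626581 + 1674242\right) \left(-3774521 + \sqrt{\left(-1256\right)^{2} + \left(32^{2}\right)^{2}}\right) = - 952339 \left(-3774521 + \sqrt{1577536 + 1024^{2}}\right) = - 952339 \left(-3774521 + \sqrt{1577536 + 1048576}\right) = - 952339 \left(-3774521 + \sqrt{2626112}\right) = - 952339 \left(-3774521 + 8 \sqrt{41033}\right) = 3594623554619 - 7618712 \sqrt{41033}$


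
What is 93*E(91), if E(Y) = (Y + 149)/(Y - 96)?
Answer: -4464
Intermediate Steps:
E(Y) = (149 + Y)/(-96 + Y)
93*E(91) = 93*((149 + 91)/(-96 + 91)) = 93*(240/(-5)) = 93*(-⅕*240) = 93*(-48) = -4464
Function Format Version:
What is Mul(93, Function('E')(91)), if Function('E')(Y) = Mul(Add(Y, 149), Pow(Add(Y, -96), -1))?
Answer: -4464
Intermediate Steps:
Function('E')(Y) = Mul(Pow(Add(-96, Y), -1), Add(149, Y)) (Function('E')(Y) = Mul(Add(149, Y), Pow(Add(-96, Y), -1)) = Mul(Pow(Add(-96, Y), -1), Add(149, Y)))
Mul(93, Function('E')(91)) = Mul(93, Mul(Pow(Add(-96, 91), -1), Add(149, 91))) = Mul(93, Mul(Pow(-5, -1), 240)) = Mul(93, Mul(Rational(-1, 5), 240)) = Mul(93, -48) = -4464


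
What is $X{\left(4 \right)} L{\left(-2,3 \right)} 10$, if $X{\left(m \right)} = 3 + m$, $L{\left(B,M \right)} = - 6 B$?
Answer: $840$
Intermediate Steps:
$X{\left(4 \right)} L{\left(-2,3 \right)} 10 = \left(3 + 4\right) \left(\left(-6\right) \left(-2\right)\right) 10 = 7 \cdot 12 \cdot 10 = 84 \cdot 10 = 840$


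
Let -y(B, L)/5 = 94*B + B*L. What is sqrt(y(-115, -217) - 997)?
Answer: I*sqrt(71722) ≈ 267.81*I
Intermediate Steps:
y(B, L) = -470*B - 5*B*L (y(B, L) = -5*(94*B + B*L) = -470*B - 5*B*L)
sqrt(y(-115, -217) - 997) = sqrt(-5*(-115)*(94 - 217) - 997) = sqrt(-5*(-115)*(-123) - 997) = sqrt(-70725 - 997) = sqrt(-71722) = I*sqrt(71722)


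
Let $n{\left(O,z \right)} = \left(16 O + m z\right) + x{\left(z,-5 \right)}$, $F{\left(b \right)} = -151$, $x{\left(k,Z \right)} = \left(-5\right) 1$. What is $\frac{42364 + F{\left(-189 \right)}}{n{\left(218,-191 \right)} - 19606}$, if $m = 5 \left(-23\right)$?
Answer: $\frac{42213}{5842} \approx 7.2258$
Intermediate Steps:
$x{\left(k,Z \right)} = -5$
$m = -115$
$n{\left(O,z \right)} = -5 - 115 z + 16 O$ ($n{\left(O,z \right)} = \left(16 O - 115 z\right) - 5 = \left(- 115 z + 16 O\right) - 5 = -5 - 115 z + 16 O$)
$\frac{42364 + F{\left(-189 \right)}}{n{\left(218,-191 \right)} - 19606} = \frac{42364 - 151}{\left(-5 - -21965 + 16 \cdot 218\right) - 19606} = \frac{42213}{\left(-5 + 21965 + 3488\right) - 19606} = \frac{42213}{25448 - 19606} = \frac{42213}{5842}$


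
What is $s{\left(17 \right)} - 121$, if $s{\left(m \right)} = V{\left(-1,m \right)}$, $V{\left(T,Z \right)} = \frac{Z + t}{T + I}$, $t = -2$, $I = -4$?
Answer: $-124$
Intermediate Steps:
$V{\left(T,Z \right)} = \frac{-2 + Z}{-4 + T}$ ($V{\left(T,Z \right)} = \frac{Z - 2}{T - 4} = \frac{-2 + Z}{-4 + T}$)
$s{\left(m \right)} = \frac{2}{5} - \frac{m}{5}$ ($s{\left(m \right)} = \frac{-2 + m}{-4 - 1} = \frac{-2 + m}{-5} = - \frac{-2 + m}{5} = \frac{2}{5} - \frac{m}{5}$)
$s{\left(17 \right)} - 121 = \left(\frac{2}{5} - \frac{17}{5}\right) - 121 = -3 - 121 = -124$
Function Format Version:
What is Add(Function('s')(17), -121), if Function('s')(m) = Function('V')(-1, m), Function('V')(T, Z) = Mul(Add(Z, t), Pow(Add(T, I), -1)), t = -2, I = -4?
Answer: -124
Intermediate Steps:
Function('V')(T, Z) = Mul(Pow(Add(-4, T), -1), Add(-2, Z)) (Function('V')(T, Z) = Mul(Add(Z, -2), Pow(Add(T, -4), -1)) = Mul(Add(-2, Z), Pow(Add(-4, T), -1)) = Mul(Pow(Add(-4, T), -1), Add(-2, Z)))
Function('s')(m) = Add(Rational(2, 5), Mul(Rational(-1, 5), m)) (Function('s')(m) = Mul(Pow(Add(-4, -1), -1), Add(-2, m)) = Mul(Pow(-5, -1), Add(-2, m)) = Mul(Rational(-1, 5), Add(-2, m)) = Add(Rational(2, 5), Mul(Rational(-1, 5), m)))
Add(Function('s')(17), -121) = Add(Add(Rational(2, 5), Mul(Rational(-1, 5), 17)), -121) = Add(Add(Rational(2, 5), Rational(-17, 5)), -121) = Add(-3, -121) = -124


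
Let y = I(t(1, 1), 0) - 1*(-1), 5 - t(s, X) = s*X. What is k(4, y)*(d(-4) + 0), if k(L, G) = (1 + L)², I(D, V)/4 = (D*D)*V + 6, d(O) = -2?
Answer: -50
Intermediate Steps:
t(s, X) = 5 - X*s (t(s, X) = 5 - s*X = 5 - X*s)
I(D, V) = 24 + 4*V*D² (I(D, V) = 4*((D*D)*V + 6) = 4*(D²*V + 6) = 4*(V*D² + 6) = 4*(6 + V*D²) = 24 + 4*V*D²)
y = 25 (y = (24 + 4*0*(5 - 1*1*1)²) - 1*(-1) = (24 + 4*0*(5 - 1)²) + 1 = (24 + 4*0*4²) + 1 = (24 + 4*0*16) + 1 = (24 + 0) + 1 = 24 + 1 = 25)
k(4, y)*(d(-4) + 0) = (1 + 4)²*(-2 + 0) = 5²*(-2) = 25*(-2) = -50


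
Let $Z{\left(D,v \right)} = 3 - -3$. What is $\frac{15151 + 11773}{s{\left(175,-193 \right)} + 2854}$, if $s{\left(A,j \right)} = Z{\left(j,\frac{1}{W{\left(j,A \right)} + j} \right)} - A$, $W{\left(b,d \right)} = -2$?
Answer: $\frac{26924}{2685} \approx 10.028$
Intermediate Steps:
$Z{\left(D,v \right)} = 6$ ($Z{\left(D,v \right)} = 3 + 3 = 6$)
$s{\left(A,j \right)} = 6 - A$
$\frac{15151 + 11773}{s{\left(175,-193 \right)} + 2854} = \frac{15151 + 11773}{\left(6 - 175\right) + 2854} = \frac{26924}{\left(6 - 175\right) + 2854} = \frac{26924}{-169 + 2854} = \frac{26924}{2685}$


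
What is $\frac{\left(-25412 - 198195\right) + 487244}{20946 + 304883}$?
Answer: $\frac{263637}{325829} \approx 0.80913$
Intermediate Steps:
$\frac{\left(-25412 - 198195\right) + 487244}{20946 + 304883} = \frac{-223607 + 487244}{325829} = 263637 \cdot \frac{1}{325829} = \frac{263637}{325829}$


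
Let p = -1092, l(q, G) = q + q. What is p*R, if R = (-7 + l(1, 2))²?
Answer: -27300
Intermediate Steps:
l(q, G) = 2*q
R = 25 (R = (-7 + 2*1)² = (-7 + 2)² = (-5)² = 25)
p*R = -1092*25 = -27300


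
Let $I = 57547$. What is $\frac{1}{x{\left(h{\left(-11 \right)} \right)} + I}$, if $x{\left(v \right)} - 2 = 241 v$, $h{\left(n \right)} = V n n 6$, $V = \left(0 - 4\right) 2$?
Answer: $- \frac{1}{1342179} \approx -7.4506 \cdot 10^{-7}$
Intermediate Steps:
$V = -8$ ($V = \left(-4\right) 2 = -8$)
$h{\left(n \right)} = - 48 n^{2}$ ($h{\left(n \right)} = - 8 n n 6 = - 8 n 6 n = - 48 n^{2}$)
$x{\left(v \right)} = 2 + 241 v$
$\frac{1}{x{\left(h{\left(-11 \right)} \right)} + I} = \frac{1}{\left(2 + 241 \left(- 48 \left(-11\right)^{2}\right)\right) + 57547} = \frac{1}{\left(2 + 241 \left(\left(-48\right) 121\right)\right) + 57547} = \frac{1}{\left(2 + 241 \left(-5808\right)\right) + 57547} = \frac{1}{\left(2 - 1399728\right) + 57547} = \frac{1}{-1399726 + 57547} = \frac{1}{-1342179} = - \frac{1}{1342179}$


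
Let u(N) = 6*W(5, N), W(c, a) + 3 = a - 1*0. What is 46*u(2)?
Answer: -276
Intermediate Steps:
W(c, a) = -3 + a (W(c, a) = -3 + (a - 1*0) = -3 + (a + 0) = -3 + a)
u(N) = -18 + 6*N (u(N) = 6*(-3 + N) = -18 + 6*N)
46*u(2) = 46*(-18 + 6*2) = 46*(-18 + 12) = 46*(-6) = -276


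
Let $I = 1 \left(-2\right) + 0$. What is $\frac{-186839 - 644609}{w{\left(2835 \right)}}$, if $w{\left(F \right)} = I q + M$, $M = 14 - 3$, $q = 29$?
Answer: $\frac{831448}{47} \approx 17690.0$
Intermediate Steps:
$M = 11$
$I = -2$ ($I = -2 + 0 = -2$)
$w{\left(F \right)} = -47$ ($w{\left(F \right)} = \left(-2\right) 29 + 11 = -58 + 11 = -47$)
$\frac{-186839 - 644609}{w{\left(2835 \right)}} = \frac{-186839 - 644609}{-47} = \left(-831448\right) \left(- \frac{1}{47}\right) = \frac{831448}{47}$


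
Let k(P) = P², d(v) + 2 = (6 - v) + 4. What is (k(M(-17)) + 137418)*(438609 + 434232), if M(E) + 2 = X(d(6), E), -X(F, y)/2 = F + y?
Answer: 120628371882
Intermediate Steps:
d(v) = 8 - v (d(v) = -2 + ((6 - v) + 4) = -2 + (10 - v) = 8 - v)
X(F, y) = -2*F - 2*y (X(F, y) = -2*(F + y) = -2*F - 2*y)
M(E) = -6 - 2*E (M(E) = -2 + (-2*(8 - 1*6) - 2*E) = -2 + (-2*(8 - 6) - 2*E) = -2 + (-2*2 - 2*E) = -2 + (-4 - 2*E) = -6 - 2*E)
(k(M(-17)) + 137418)*(438609 + 434232) = ((-6 - 2*(-17))² + 137418)*(438609 + 434232) = ((-6 + 34)² + 137418)*872841 = (28² + 137418)*872841 = (784 + 137418)*872841 = 138202*872841 = 120628371882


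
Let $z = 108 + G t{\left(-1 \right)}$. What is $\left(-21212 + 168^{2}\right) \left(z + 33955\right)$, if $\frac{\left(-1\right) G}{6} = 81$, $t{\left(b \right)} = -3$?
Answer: $249073252$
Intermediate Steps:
$G = -486$ ($G = \left(-6\right) 81 = -486$)
$z = 1566$ ($z = 108 - -1458 = 108 + 1458 = 1566$)
$\left(-21212 + 168^{2}\right) \left(z + 33955\right) = \left(-21212 + 168^{2}\right) \left(1566 + 33955\right) = \left(-21212 + 28224\right) 35521 = 7012 \cdot 35521 = 249073252$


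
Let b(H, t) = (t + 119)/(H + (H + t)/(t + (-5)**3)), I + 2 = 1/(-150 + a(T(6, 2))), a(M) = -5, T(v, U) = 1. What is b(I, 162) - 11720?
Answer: -154170705/13292 ≈ -11599.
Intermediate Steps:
I = -311/155 (I = -2 + 1/(-150 - 5) = -2 + 1/(-155) = -2 - 1/155 = -311/155 ≈ -2.0065)
b(H, t) = (119 + t)/(H + (H + t)/(-125 + t)) (b(H, t) = (119 + t)/(H + (H + t)/(t - 125)) = (119 + t)/(H + (H + t)/(-125 + t)))
b(I, 162) - 11720 = (-14875 + 162**2 - 6*162)/(162 - 124*(-311/155) - 311/155*162) - 11720 = (-14875 + 26244 - 972)/(162 + 1244/5 - 50382/155) - 11720 = 10397/(13292/155) - 11720 = (155/13292)*10397 - 11720 = 1611535/13292 - 11720 = -154170705/13292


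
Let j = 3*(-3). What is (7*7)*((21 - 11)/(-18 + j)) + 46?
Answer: 752/27 ≈ 27.852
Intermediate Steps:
j = -9
(7*7)*((21 - 11)/(-18 + j)) + 46 = (7*7)*((21 - 11)/(-18 - 9)) + 46 = 49*(10/(-27)) + 46 = 49*(10*(-1/27)) + 46 = 49*(-10/27) + 46 = -490/27 + 46 = 752/27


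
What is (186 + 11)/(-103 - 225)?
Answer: -197/328 ≈ -0.60061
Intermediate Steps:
(186 + 11)/(-103 - 225) = 197/(-328) = 197*(-1/328) = -197/328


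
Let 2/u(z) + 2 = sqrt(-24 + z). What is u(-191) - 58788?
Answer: -12874576/219 - 2*I*sqrt(215)/219 ≈ -58788.0 - 0.13391*I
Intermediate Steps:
u(z) = 2/(-2 + sqrt(-24 + z))
u(-191) - 58788 = 2/(-2 + sqrt(-24 - 191)) - 58788 = 2/(-2 + sqrt(-215)) - 58788 = 2/(-2 + I*sqrt(215)) - 58788 = -58788 + 2/(-2 + I*sqrt(215))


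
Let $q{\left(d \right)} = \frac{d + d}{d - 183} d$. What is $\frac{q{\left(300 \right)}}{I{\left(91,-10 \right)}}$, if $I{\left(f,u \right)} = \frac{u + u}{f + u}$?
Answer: $- \frac{81000}{13} \approx -6230.8$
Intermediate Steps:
$I{\left(f,u \right)} = \frac{2 u}{f + u}$
$q{\left(d \right)} = \frac{2 d^{2}}{-183 + d}$ ($q{\left(d \right)} = \frac{2 d}{-183 + d} d = \frac{2 d^{2}}{-183 + d}$)
$\frac{q{\left(300 \right)}}{I{\left(91,-10 \right)}} = \frac{2 \cdot 300^{2} \frac{1}{-183 + 300}}{2 \left(-10\right) \frac{1}{91 - 10}} = \frac{2 \cdot 90000 \cdot \frac{1}{117}}{2 \left(-10\right) \frac{1}{81}} = \frac{20000}{13 \left(- \frac{20}{81}\right)} = \frac{20000}{13} \left(- \frac{81}{20}\right) = - \frac{81000}{13}$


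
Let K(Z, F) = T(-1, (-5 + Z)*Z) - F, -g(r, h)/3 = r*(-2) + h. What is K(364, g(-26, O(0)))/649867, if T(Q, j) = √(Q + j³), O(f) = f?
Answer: 156/649867 + 5*√89258069182231/649867 ≈ 72.689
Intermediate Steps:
g(r, h) = -3*h + 6*r (g(r, h) = -3*(r*(-2) + h) = -3*(-2*r + h) = -3*(h - 2*r) = -3*h + 6*r)
K(Z, F) = √(-1 + Z³*(-5 + Z)³) - F (K(Z, F) = √(-1 + ((-5 + Z)*Z)³) - F = √(-1 + (Z*(-5 + Z))³) - F = √(-1 + Z³*(-5 + Z)³) - F)
K(364, g(-26, O(0)))/649867 = (√(-1 + 364³*(-5 + 364)³) - (-3*0 + 6*(-26)))/649867 = (√(-1 + 48228544*359³) - (0 - 156))*(1/649867) = (√(-1 + 48228544*46268279) - 1*(-156))*(1/649867) = (√(-1 + 2231451729555776) + 156)*(1/649867) = (√2231451729555775 + 156)*(1/649867) = (5*√89258069182231 + 156)*(1/649867) = (156 + 5*√89258069182231)*(1/649867) = 156/649867 + 5*√89258069182231/649867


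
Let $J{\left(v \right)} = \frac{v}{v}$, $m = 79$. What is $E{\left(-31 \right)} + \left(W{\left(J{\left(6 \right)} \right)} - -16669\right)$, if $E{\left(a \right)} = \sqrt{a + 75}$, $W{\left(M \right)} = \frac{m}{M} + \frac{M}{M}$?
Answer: $16749 + 2 \sqrt{11} \approx 16756.0$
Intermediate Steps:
$J{\left(v \right)} = 1$
$W{\left(M \right)} = 1 + \frac{79}{M}$ ($W{\left(M \right)} = \frac{79}{M} + \frac{M}{M} = \frac{79}{M} + 1 = 1 + \frac{79}{M}$)
$E{\left(a \right)} = \sqrt{75 + a}$
$E{\left(-31 \right)} + \left(W{\left(J{\left(6 \right)} \right)} - -16669\right) = \sqrt{75 - 31} + \left(\frac{79 + 1}{1} - -16669\right) = \sqrt{44} + \left(1 \cdot 80 + 16669\right) = 2 \sqrt{11} + \left(80 + 16669\right) = 2 \sqrt{11} + 16749 = 16749 + 2 \sqrt{11}$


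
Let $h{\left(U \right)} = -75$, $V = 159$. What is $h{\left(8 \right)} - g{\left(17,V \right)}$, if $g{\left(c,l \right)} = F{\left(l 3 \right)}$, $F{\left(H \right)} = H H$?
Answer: $-227604$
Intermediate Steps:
$F{\left(H \right)} = H^{2}$
$g{\left(c,l \right)} = 9 l^{2}$ ($g{\left(c,l \right)} = \left(l 3\right)^{2} = \left(3 l\right)^{2} = 9 l^{2}$)
$h{\left(8 \right)} - g{\left(17,V \right)} = -75 - 9 \cdot 159^{2} = -75 - 9 \cdot 25281 = -75 - 227529 = -227604$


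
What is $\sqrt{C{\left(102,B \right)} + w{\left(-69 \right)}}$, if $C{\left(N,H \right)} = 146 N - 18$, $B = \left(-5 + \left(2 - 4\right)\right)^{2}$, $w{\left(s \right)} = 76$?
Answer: $5 \sqrt{598} \approx 122.27$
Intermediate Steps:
$B = 49$ ($B = \left(-5 - 2\right)^{2} = \left(-7\right)^{2} = 49$)
$C{\left(N,H \right)} = -18 + 146 N$
$\sqrt{C{\left(102,B \right)} + w{\left(-69 \right)}} = \sqrt{\left(-18 + 146 \cdot 102\right) + 76} = \sqrt{\left(-18 + 14892\right) + 76} = \sqrt{14874 + 76} = \sqrt{14950} = 5 \sqrt{598}$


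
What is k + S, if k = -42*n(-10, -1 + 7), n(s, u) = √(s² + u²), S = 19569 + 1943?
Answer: 21512 - 84*√34 ≈ 21022.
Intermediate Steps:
S = 21512
k = -84*√34 (k = -42*√((-10)² + (-1 + 7)²) = -42*√(100 + 6²) = -42*√(100 + 36) = -84*√34 ≈ -489.80)
k + S = -84*√34 + 21512 = 21512 - 84*√34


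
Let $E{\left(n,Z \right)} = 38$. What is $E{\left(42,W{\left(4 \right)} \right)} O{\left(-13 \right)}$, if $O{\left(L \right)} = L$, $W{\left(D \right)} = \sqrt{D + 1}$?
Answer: $-494$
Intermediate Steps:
$W{\left(D \right)} = \sqrt{1 + D}$
$E{\left(42,W{\left(4 \right)} \right)} O{\left(-13 \right)} = 38 \left(-13\right) = -494$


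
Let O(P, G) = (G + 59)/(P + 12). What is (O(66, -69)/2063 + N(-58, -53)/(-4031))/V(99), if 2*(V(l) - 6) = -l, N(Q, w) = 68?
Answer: 10982462/28216028529 ≈ 0.00038923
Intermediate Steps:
O(P, G) = (59 + G)/(12 + P)
V(l) = 6 - l/2 (V(l) = 6 + (-l)/2 = 6 - l/2)
(O(66, -69)/2063 + N(-58, -53)/(-4031))/V(99) = (((59 - 69)/(12 + 66))/2063 + 68/(-4031))/(6 - ½*99) = ((-10/78)*(1/2063) + 68*(-1/4031))/(6 - 99/2) = (((1/78)*(-10))*(1/2063) - 68/4031)/(-87/2) = (-5/39*1/2063 - 68/4031)*(-2/87) = (-5/80457 - 68/4031)*(-2/87) = -5491231/324322167*(-2/87) = 10982462/28216028529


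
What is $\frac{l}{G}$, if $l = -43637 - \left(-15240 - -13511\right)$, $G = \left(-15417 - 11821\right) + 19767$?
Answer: $\frac{41908}{7471} \approx 5.6094$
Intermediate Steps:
$G = -7471$ ($G = -27238 + 19767 = -7471$)
$l = -41908$ ($l = -43637 - \left(-15240 + 13511\right) = -43637 - -1729 = -43637 + 1729 = -41908$)
$\frac{l}{G} = - \frac{41908}{-7471} = \left(-41908\right) \left(- \frac{1}{7471}\right) = \frac{41908}{7471}$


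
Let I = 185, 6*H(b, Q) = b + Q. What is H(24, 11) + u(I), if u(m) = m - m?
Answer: 35/6 ≈ 5.8333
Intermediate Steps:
H(b, Q) = Q/6 + b/6 (H(b, Q) = (b + Q)/6 = (Q + b)/6 = Q/6 + b/6)
u(m) = 0
H(24, 11) + u(I) = ((⅙)*11 + (⅙)*24) + 0 = (11/6 + 4) + 0 = 35/6 + 0 = 35/6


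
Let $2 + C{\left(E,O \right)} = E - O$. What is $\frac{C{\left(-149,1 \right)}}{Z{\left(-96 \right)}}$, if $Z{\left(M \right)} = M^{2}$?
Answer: $- \frac{19}{1152} \approx -0.016493$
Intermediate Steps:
$C{\left(E,O \right)} = -2 + E - O$ ($C{\left(E,O \right)} = -2 + \left(E - O\right) = -2 + E - O$)
$\frac{C{\left(-149,1 \right)}}{Z{\left(-96 \right)}} = \frac{-2 - 149 - 1}{\left(-96\right)^{2}} = \frac{-2 - 149 - 1}{9216} = \left(-152\right) \frac{1}{9216} = - \frac{19}{1152}$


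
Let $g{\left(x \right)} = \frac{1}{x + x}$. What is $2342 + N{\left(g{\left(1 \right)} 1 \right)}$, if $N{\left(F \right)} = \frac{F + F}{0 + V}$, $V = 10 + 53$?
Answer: $\frac{147547}{63} \approx 2342.0$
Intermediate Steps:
$V = 63$
$g{\left(x \right)} = \frac{1}{2 x}$
$N{\left(F \right)} = \frac{2 F}{63}$ ($N{\left(F \right)} = \frac{F + F}{0 + 63} = \frac{2 F}{63}$)
$2342 + N{\left(g{\left(1 \right)} 1 \right)} = 2342 + \frac{2 \frac{1}{2 \cdot 1} \cdot 1}{63} = 2342 + \frac{2 \cdot \frac{1}{2} \cdot 1 \cdot 1}{63} = 2342 + \frac{2 \cdot \frac{1}{2} \cdot 1}{63} = 2342 + \frac{2}{63} \cdot \frac{1}{2} = 2342 + \frac{1}{63} = \frac{147547}{63}$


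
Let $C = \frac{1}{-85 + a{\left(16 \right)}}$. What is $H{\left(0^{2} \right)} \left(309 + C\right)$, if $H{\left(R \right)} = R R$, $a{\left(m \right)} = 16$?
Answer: $0$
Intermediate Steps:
$C = - \frac{1}{69}$ ($C = \frac{1}{-85 + 16} = \frac{1}{-69} = - \frac{1}{69} \approx -0.014493$)
$H{\left(R \right)} = R^{2}$
$H{\left(0^{2} \right)} \left(309 + C\right) = \left(0^{2}\right)^{2} \left(309 - \frac{1}{69}\right) = 0^{2} \cdot \frac{21320}{69} = 0 \cdot \frac{21320}{69} = 0$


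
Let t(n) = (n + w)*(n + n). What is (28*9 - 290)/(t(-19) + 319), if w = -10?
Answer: -38/1421 ≈ -0.026742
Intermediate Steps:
t(n) = 2*n*(-10 + n) (t(n) = (n - 10)*(n + n) = (-10 + n)*(2*n) = 2*n*(-10 + n))
(28*9 - 290)/(t(-19) + 319) = (28*9 - 290)/(2*(-19)*(-10 - 19) + 319) = (252 - 290)/(2*(-19)*(-29) + 319) = -38/(1102 + 319) = -38/1421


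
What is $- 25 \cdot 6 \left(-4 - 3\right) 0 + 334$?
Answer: $334$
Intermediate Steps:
$- 25 \cdot 6 \left(-4 - 3\right) 0 + 334 = - 25 \cdot 6 \left(-7\right) 0 + 334 = - 25 \left(\left(-42\right) 0\right) + 334 = \left(-25\right) 0 + 334 = 0 + 334 = 334$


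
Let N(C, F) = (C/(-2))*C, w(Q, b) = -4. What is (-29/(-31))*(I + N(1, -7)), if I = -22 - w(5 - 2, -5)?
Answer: -1073/62 ≈ -17.306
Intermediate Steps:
I = -18 (I = -22 - 1*(-4) = -22 + 4 = -18)
N(C, F) = -C²/2 (N(C, F) = (C*(-½))*C = (-C/2)*C = -C²/2)
(-29/(-31))*(I + N(1, -7)) = (-29/(-31))*(-18 - ½*1²) = (-29*(-1/31))*(-18 - ½*1) = 29*(-18 - ½)/31 = (29/31)*(-37/2) = -1073/62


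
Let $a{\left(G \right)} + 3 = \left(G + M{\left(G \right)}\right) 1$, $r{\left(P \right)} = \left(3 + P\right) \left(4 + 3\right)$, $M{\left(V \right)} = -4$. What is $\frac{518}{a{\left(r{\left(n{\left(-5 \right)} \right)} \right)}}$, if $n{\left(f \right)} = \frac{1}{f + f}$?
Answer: $\frac{740}{19} \approx 38.947$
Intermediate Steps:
$n{\left(f \right)} = \frac{1}{2 f}$
$r{\left(P \right)} = 21 + 7 P$ ($r{\left(P \right)} = \left(3 + P\right) 7 = 21 + 7 P$)
$a{\left(G \right)} = -7 + G$ ($a{\left(G \right)} = -3 + \left(G - 4\right) 1 = -3 + \left(-4 + G\right) 1 = -3 + \left(-4 + G\right) = -7 + G$)
$\frac{518}{a{\left(r{\left(n{\left(-5 \right)} \right)} \right)}} = \frac{518}{-7 + \left(21 + 7 \frac{1}{2 \left(-5\right)}\right)} = \frac{518}{-7 + \left(21 + 7 \cdot \frac{1}{2} \left(- \frac{1}{5}\right)\right)} = \frac{518}{-7 + \left(21 + 7 \left(- \frac{1}{10}\right)\right)} = \frac{518}{-7 + \left(21 - \frac{7}{10}\right)} = \frac{518}{-7 + \frac{203}{10}} = \frac{518}{\frac{133}{10}} = 518 \cdot \frac{10}{133} = \frac{740}{19}$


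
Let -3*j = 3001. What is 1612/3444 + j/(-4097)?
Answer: 2512378/3527517 ≈ 0.71222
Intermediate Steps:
j = -3001/3 (j = -⅓*3001 = -3001/3 ≈ -1000.3)
1612/3444 + j/(-4097) = 1612/3444 - 3001/3/(-4097) = 1612*(1/3444) - 3001/3*(-1/4097) = 403/861 + 3001/12291 = 2512378/3527517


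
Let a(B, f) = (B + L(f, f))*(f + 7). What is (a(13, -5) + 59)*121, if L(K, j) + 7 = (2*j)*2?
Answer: 3751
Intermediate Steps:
L(K, j) = -7 + 4*j (L(K, j) = -7 + (2*j)*2 = -7 + 4*j)
a(B, f) = (7 + f)*(-7 + B + 4*f) (a(B, f) = (B + (-7 + 4*f))*(f + 7) = (-7 + B + 4*f)*(7 + f) = (7 + f)*(-7 + B + 4*f))
(a(13, -5) + 59)*121 = ((-49 + 4*(-5)² + 7*13 + 21*(-5) + 13*(-5)) + 59)*121 = ((-49 + 4*25 + 91 - 105 - 65) + 59)*121 = ((-49 + 100 + 91 - 105 - 65) + 59)*121 = (-28 + 59)*121 = 31*121 = 3751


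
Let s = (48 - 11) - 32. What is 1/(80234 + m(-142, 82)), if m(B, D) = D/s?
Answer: 5/401252 ≈ 1.2461e-5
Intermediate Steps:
s = 5 (s = 37 - 32 = 5)
m(B, D) = D/5
1/(80234 + m(-142, 82)) = 1/(80234 + (1/5)*82) = 1/(80234 + 82/5) = 1/(401252/5) = 5/401252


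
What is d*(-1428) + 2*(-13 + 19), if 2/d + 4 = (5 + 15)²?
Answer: 158/33 ≈ 4.7879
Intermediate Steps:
d = 1/198 (d = 2/(-4 + (5 + 15)²) = 2/(-4 + 20²) = 2/(-4 + 400) = 2/396 = 2*(1/396) = 1/198 ≈ 0.0050505)
d*(-1428) + 2*(-13 + 19) = (1/198)*(-1428) + 2*(-13 + 19) = -238/33 + 2*6 = -238/33 + 12 = 158/33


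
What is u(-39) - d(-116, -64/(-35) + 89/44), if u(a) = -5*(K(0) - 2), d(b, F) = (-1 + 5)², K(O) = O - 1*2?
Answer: 4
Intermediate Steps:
K(O) = -2 + O (K(O) = O - 2 = -2 + O)
d(b, F) = 16 (d(b, F) = 4² = 16)
u(a) = 20 (u(a) = -5*((-2 + 0) - 2) = -5*(-2 - 2) = -5*(-4) = 20)
u(-39) - d(-116, -64/(-35) + 89/44) = 20 - 1*16 = 20 - 16 = 4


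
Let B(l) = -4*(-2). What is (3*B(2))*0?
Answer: 0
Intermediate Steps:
B(l) = 8
(3*B(2))*0 = (3*8)*0 = 24*0 = 0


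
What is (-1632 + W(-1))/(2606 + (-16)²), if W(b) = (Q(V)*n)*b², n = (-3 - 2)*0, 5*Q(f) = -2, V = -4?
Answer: -272/477 ≈ -0.57023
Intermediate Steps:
Q(f) = -⅖ (Q(f) = (⅕)*(-2) = -⅖)
n = 0 (n = -5*0 = 0)
W(b) = 0 (W(b) = (-⅖*0)*b² = 0*b² = 0)
(-1632 + W(-1))/(2606 + (-16)²) = (-1632 + 0)/(2606 + (-16)²) = -1632/(2606 + 256) = -1632/2862 = -1632*1/2862 = -272/477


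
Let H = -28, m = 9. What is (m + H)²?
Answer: 361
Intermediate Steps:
(m + H)² = (9 - 28)² = (-19)² = 361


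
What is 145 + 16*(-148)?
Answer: -2223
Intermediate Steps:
145 + 16*(-148) = 145 - 2368 = -2223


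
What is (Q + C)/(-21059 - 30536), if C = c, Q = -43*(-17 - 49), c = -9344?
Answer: 6506/51595 ≈ 0.12610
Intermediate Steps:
Q = 2838 (Q = -43*(-66) = 2838)
C = -9344
(Q + C)/(-21059 - 30536) = (2838 - 9344)/(-21059 - 30536) = -6506/(-51595) = -6506*(-1/51595) = 6506/51595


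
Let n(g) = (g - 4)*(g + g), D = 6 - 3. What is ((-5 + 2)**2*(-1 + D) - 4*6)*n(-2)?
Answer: -144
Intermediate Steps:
D = 3
n(g) = 2*g*(-4 + g) (n(g) = (-4 + g)*(2*g) = 2*g*(-4 + g))
((-5 + 2)**2*(-1 + D) - 4*6)*n(-2) = ((-5 + 2)**2*(-1 + 3) - 4*6)*(2*(-2)*(-4 - 2)) = ((-3)**2*2 - 24)*(2*(-2)*(-6)) = (9*2 - 24)*24 = (18 - 24)*24 = -6*24 = -144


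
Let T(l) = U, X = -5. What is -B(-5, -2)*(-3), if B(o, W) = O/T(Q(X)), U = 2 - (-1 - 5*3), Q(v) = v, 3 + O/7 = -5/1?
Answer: -28/3 ≈ -9.3333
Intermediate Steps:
O = -56 (O = -21 + 7*(-5/1) = -21 + 7*(-5*1) = -21 + 7*(-5) = -21 - 35 = -56)
U = 18 (U = 2 - (-1 - 15) = 2 - 1*(-16) = 2 + 16 = 18)
T(l) = 18
B(o, W) = -28/9 (B(o, W) = -56/18 = -56*1/18 = -28/9)
-B(-5, -2)*(-3) = -1*(-28/9)*(-3) = (28/9)*(-3) = -28/3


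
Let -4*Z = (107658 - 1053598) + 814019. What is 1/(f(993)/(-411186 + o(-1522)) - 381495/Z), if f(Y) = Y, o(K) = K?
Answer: -1877408692/21721212117 ≈ -0.086432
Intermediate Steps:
Z = 131921/4 (Z = -((107658 - 1053598) + 814019)/4 = -(-945940 + 814019)/4 = -¼*(-131921) = 131921/4 ≈ 32980.)
1/(f(993)/(-411186 + o(-1522)) - 381495/Z) = 1/(993/(-411186 - 1522) - 381495/131921/4) = 1/(993/(-412708) - 381495*4/131921) = 1/(993*(-1/412708) - 52620/4549) = 1/(-993/412708 - 52620/4549) = 1/(-21721212117/1877408692) = -1877408692/21721212117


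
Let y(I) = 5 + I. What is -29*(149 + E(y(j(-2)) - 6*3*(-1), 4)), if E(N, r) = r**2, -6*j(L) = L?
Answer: -4785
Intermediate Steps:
j(L) = -L/6
-29*(149 + E(y(j(-2)) - 6*3*(-1), 4)) = -29*(149 + 4**2) = -29*(149 + 16) = -29*165 = -4785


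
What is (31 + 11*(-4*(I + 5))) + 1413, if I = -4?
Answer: 1400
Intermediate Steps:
(31 + 11*(-4*(I + 5))) + 1413 = (31 + 11*(-4*(-4 + 5))) + 1413 = (31 + 11*(-4*1)) + 1413 = (31 + 11*(-4)) + 1413 = (31 - 44) + 1413 = -13 + 1413 = 1400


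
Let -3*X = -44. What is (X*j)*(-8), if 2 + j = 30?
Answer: -9856/3 ≈ -3285.3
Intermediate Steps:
j = 28 (j = -2 + 30 = 28)
X = 44/3 (X = -⅓*(-44) = 44/3 ≈ 14.667)
(X*j)*(-8) = ((44/3)*28)*(-8) = (1232/3)*(-8) = -9856/3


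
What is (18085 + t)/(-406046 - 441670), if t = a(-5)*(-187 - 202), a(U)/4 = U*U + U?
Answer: 4345/282572 ≈ 0.015377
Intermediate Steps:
a(U) = 4*U + 4*U² (a(U) = 4*(U*U + U) = 4*(U² + U) = 4*(U + U²) = 4*U + 4*U²)
t = -31120 (t = (4*(-5)*(1 - 5))*(-187 - 202) = (4*(-5)*(-4))*(-389) = 80*(-389) = -31120)
(18085 + t)/(-406046 - 441670) = (18085 - 31120)/(-406046 - 441670) = -13035/(-847716) = -13035*(-1/847716) = 4345/282572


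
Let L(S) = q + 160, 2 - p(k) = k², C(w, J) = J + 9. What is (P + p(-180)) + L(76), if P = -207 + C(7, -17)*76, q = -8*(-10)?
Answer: -32973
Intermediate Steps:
q = 80
C(w, J) = 9 + J
p(k) = 2 - k²
L(S) = 240 (L(S) = 80 + 160 = 240)
P = -815 (P = -207 + (9 - 17)*76 = -207 - 8*76 = -207 - 608 = -815)
(P + p(-180)) + L(76) = (-815 + (2 - 1*(-180)²)) + 240 = (-815 + (2 - 1*32400)) + 240 = (-815 + (2 - 32400)) + 240 = (-815 - 32398) + 240 = -33213 + 240 = -32973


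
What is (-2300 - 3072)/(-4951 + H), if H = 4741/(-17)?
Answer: 22831/22227 ≈ 1.0272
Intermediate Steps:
H = -4741/17 (H = 4741*(-1/17) = -4741/17 ≈ -278.88)
(-2300 - 3072)/(-4951 + H) = (-2300 - 3072)/(-4951 - 4741/17) = -5372/(-88908/17) = -5372*(-17/88908) = 22831/22227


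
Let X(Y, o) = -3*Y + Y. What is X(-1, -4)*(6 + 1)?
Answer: 14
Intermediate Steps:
X(Y, o) = -2*Y
X(-1, -4)*(6 + 1) = (-2*(-1))*(6 + 1) = 2*7 = 14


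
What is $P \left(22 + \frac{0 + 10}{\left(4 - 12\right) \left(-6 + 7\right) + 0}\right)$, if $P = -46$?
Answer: $- \frac{1909}{2} \approx -954.5$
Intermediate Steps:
$P \left(22 + \frac{0 + 10}{\left(4 - 12\right) \left(-6 + 7\right) + 0}\right) = - 46 \left(22 + \frac{0 + 10}{\left(4 - 12\right) \left(-6 + 7\right) + 0}\right) = - 46 \left(22 + \frac{10}{\left(-8\right) 1 + 0}\right) = - 46 \left(22 + \frac{10}{-8 + 0}\right) = - 46 \left(22 + \frac{10}{-8}\right) = - 46 \left(22 + 10 \left(- \frac{1}{8}\right)\right) = - 46 \left(22 - \frac{5}{4}\right) = \left(-46\right) \frac{83}{4} = - \frac{1909}{2}$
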